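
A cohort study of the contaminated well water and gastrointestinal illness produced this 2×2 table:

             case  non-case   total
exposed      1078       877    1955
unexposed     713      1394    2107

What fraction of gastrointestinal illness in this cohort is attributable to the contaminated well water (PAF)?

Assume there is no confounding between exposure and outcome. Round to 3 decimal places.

PAF ≈ 0.233

p₁ = P(outcome | exposed) = 1078/1955 = 0.55141
p₀ = P(outcome | unexposed) = 713/2107 = 0.3384
Exposure prevalence π = 1955/4062 = 0.48129; overall risk P(Y=1) = 0.44092.
Under exogeneity, PAF = [P(Y=1) − p₀]/P(Y=1).
PAF = (0.44092 − 0.3384) / 0.44092 ≈ 0.2325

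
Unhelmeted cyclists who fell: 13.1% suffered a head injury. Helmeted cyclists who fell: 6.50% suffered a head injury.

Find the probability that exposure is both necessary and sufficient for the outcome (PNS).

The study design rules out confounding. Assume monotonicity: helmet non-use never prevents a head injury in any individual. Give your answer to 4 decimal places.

p₁ = 0.131, p₀ = 0.065.
Under exogeneity and monotonicity, PNS = p₁ − p₀.
PNS = 0.131 − 0.065 = 0.066

PNS ≈ 0.0660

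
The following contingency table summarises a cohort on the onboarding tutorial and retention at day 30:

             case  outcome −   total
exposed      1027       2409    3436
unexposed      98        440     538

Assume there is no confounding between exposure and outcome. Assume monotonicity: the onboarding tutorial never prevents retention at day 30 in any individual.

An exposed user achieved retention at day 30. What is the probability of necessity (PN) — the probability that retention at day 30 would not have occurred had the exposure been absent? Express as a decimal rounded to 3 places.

PN ≈ 0.391

p₁ = P(outcome | exposed) = 1027/3436 = 0.29889
p₀ = P(outcome | unexposed) = 98/538 = 0.18216
Under exogeneity and monotonicity, PN = (p₁ − p₀)/p₁.
PN = (0.29889 − 0.18216) / 0.29889 ≈ 0.3906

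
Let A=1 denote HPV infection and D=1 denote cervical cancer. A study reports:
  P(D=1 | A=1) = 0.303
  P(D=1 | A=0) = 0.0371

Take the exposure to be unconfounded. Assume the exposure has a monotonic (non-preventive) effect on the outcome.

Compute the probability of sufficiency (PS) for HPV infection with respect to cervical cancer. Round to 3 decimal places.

PS ≈ 0.276

Let p₁ = 0.303, p₀ = 0.0371.
Under exogeneity and monotonicity, PS = (p₁ − p₀) / (1 − p₀).
PS = (0.303 − 0.0371) / (1 − 0.0371) = 0.2659 / 0.9629 ≈ 0.2761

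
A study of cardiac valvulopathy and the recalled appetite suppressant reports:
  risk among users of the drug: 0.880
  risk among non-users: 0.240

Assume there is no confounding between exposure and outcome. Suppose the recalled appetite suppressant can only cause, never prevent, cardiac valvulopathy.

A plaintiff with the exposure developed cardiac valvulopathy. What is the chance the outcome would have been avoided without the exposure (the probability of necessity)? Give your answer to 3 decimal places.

Let p₁ = 0.88, p₀ = 0.24.
Under exogeneity and monotonicity, PN = (p₁ − p₀) / p₁.
PN = (0.88 − 0.24) / 0.88 = 0.64 / 0.88 ≈ 0.7273

PN ≈ 0.727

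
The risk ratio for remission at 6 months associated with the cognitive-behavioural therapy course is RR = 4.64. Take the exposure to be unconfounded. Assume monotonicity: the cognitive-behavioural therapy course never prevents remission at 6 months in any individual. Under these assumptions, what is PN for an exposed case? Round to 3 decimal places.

PN ≈ 0.784

Under exogeneity and monotonicity, PN = (RR − 1) / RR = 1 − 1/RR.
PN = (4.64 − 1) / 4.64 = 3.64 / 4.64 ≈ 0.7845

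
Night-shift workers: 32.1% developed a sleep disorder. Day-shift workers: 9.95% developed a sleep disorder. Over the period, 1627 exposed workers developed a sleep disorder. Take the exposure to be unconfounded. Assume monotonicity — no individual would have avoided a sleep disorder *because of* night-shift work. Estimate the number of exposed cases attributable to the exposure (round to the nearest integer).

about 1123 cases

p₁ = 0.321, p₀ = 0.0995.
PN = (p₁ − p₀)/p₁ = (0.321 − 0.0995) / 0.321 ≈ 0.69003.
Attributable cases ≈ PN × (exposed cases) = 0.69003 × 1627 ≈ 1122.68.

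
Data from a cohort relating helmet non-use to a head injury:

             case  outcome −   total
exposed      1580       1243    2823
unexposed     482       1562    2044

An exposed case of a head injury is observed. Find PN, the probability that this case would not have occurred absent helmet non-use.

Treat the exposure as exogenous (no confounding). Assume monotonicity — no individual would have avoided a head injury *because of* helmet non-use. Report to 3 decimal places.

p₁ = P(outcome | exposed) = 1580/2823 = 0.55969
p₀ = P(outcome | unexposed) = 482/2044 = 0.23581
Under exogeneity and monotonicity, PN = (p₁ − p₀)/p₁.
PN = (0.55969 − 0.23581) / 0.55969 ≈ 0.5787

PN ≈ 0.579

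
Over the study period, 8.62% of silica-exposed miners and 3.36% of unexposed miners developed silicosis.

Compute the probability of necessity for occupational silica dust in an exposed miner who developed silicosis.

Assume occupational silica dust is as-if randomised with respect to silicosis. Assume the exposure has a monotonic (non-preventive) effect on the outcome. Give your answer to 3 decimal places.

p₁ = 0.0862, p₀ = 0.0336.
Under exogeneity and monotonicity, PN = (p₁ − p₀) / p₁.
PN = (0.0862 − 0.0336) / 0.0862 = 0.0526 / 0.0862 ≈ 0.6102

PN ≈ 0.610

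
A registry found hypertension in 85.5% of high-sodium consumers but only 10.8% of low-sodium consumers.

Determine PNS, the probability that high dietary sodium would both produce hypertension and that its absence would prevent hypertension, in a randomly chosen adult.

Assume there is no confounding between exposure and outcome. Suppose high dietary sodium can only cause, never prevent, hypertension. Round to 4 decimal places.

PNS ≈ 0.7470

p₁ = 0.855, p₀ = 0.108.
Under exogeneity and monotonicity, PNS = p₁ − p₀.
PNS = 0.855 − 0.108 = 0.747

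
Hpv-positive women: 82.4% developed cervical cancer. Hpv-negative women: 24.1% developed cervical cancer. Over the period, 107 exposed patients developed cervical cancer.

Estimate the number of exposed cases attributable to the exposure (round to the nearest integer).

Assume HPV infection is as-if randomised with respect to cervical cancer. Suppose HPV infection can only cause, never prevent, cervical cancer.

p₁ = 0.824, p₀ = 0.241.
PN = (p₁ − p₀)/p₁ = (0.824 − 0.241) / 0.824 ≈ 0.70752.
Attributable cases ≈ PN × (exposed cases) = 0.70752 × 107 ≈ 75.71.

about 76 cases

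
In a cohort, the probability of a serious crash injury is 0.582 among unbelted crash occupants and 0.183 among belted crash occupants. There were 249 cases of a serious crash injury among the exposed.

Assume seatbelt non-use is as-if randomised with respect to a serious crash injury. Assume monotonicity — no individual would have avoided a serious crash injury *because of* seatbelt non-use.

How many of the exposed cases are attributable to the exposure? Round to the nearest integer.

about 171 cases

Let p₁ = 0.582, p₀ = 0.183.
PN = (p₁ − p₀)/p₁ = (0.582 − 0.183) / 0.582 ≈ 0.68557.
Attributable cases ≈ PN × (exposed cases) = 0.68557 × 249 ≈ 170.71.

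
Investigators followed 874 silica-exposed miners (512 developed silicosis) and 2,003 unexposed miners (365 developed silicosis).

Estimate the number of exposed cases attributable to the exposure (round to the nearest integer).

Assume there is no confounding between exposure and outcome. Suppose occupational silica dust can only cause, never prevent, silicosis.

about 353 cases

p₁ = P(outcome | exposed) = 512/874 = 0.58581
p₀ = P(outcome | unexposed) = 365/2003 = 0.18223
PN = (p₁ − p₀)/p₁ = (0.58581 − 0.18223) / 0.58581 ≈ 0.68893.
Attributable cases ≈ PN × (exposed cases) = 0.68893 × 512 ≈ 352.73.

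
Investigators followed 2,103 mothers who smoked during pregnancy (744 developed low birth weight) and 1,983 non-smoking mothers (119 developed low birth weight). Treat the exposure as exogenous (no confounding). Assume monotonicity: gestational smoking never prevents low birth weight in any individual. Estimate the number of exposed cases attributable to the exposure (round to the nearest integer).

p₁ = P(outcome | exposed) = 744/2103 = 0.35378
p₀ = P(outcome | unexposed) = 119/1983 = 0.06001
PN = (p₁ − p₀)/p₁ = (0.35378 − 0.06001) / 0.35378 ≈ 0.83037.
Attributable cases ≈ PN × (exposed cases) = 0.83037 × 744 ≈ 617.80.

about 618 cases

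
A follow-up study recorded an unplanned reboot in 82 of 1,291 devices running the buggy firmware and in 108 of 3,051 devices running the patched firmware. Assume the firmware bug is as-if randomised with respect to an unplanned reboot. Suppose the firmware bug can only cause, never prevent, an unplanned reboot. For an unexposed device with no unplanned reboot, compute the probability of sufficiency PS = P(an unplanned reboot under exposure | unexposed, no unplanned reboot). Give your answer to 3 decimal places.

PS ≈ 0.029

p₁ = P(outcome | exposed) = 82/1291 = 0.063517
p₀ = P(outcome | unexposed) = 108/3051 = 0.035398
Under exogeneity and monotonicity, PS = (p₁ − p₀) / (1 − p₀).
PS = (0.063517 − 0.035398) / (1 − 0.035398) = 0.028118 / 0.9646 ≈ 0.0292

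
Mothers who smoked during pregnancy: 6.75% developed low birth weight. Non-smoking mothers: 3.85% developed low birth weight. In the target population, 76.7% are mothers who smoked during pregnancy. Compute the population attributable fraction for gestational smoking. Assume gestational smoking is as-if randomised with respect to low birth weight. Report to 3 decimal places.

p₁ = 0.0675, p₀ = 0.0385.
Overall risk P(Y=1) = π·p₁ + (1−π)·p₀ = 0.767×0.0675 + 0.233×0.0385 = 0.060743.
Under exogeneity, PAF = [P(Y=1) − p₀] / P(Y=1).
PAF = (0.060743 − 0.0385) / 0.060743 ≈ 0.3662

PAF ≈ 0.366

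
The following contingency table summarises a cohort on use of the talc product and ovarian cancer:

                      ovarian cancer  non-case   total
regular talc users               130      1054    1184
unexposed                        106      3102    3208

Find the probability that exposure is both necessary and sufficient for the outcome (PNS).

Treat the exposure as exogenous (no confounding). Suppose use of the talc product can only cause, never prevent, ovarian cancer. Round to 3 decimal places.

p₁ = P(outcome | exposed) = 130/1184 = 0.1098
p₀ = P(outcome | unexposed) = 106/3208 = 0.033042
Under exogeneity and monotonicity, PNS = p₁ − p₀.
PNS = 0.1098 − 0.033042 = 0.076755

PNS ≈ 0.077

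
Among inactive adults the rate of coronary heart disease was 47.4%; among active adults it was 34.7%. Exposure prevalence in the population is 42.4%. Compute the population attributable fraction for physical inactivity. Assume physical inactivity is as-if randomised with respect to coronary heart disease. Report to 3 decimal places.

PAF ≈ 0.134

p₁ = 0.474, p₀ = 0.347.
Overall risk P(Y=1) = π·p₁ + (1−π)·p₀ = 0.424×0.474 + 0.576×0.347 = 0.40085.
Under exogeneity, PAF = [P(Y=1) − p₀] / P(Y=1).
PAF = (0.40085 − 0.347) / 0.40085 ≈ 0.1343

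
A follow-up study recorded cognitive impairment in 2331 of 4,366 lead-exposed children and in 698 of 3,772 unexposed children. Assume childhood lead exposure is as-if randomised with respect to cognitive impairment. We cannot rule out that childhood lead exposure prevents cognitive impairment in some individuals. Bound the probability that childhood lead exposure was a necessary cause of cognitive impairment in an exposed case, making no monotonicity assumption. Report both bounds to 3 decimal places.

p₁ = P(outcome | exposed) = 2331/4366 = 0.5339
p₀ = P(outcome | unexposed) = 698/3772 = 0.18505
Under exogeneity alone the bounds on PN are max{0,(p₁−p₀)/p₁} ≤ PN ≤ min{1,(1−p₀)/p₁}.
  lower = (p₁ − p₀)/p₁ = 0.34885 / 0.5339 ≈ 0.6534
  upper = min{1, (1 − p₀)/p₁} = 0.81495 / 0.5339 ≈ 1.5264 → capped at 1

0.653 ≤ PN ≤ 1.000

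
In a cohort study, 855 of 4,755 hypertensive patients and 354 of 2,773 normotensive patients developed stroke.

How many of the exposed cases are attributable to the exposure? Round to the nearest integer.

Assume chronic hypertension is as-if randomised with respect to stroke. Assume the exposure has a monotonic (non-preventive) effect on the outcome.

p₁ = P(outcome | exposed) = 855/4755 = 0.17981
p₀ = P(outcome | unexposed) = 354/2773 = 0.12766
PN = (p₁ − p₀)/p₁ = (0.17981 − 0.12766) / 0.17981 ≈ 0.29003.
Attributable cases ≈ PN × (exposed cases) = 0.29003 × 855 ≈ 247.98.

about 248 cases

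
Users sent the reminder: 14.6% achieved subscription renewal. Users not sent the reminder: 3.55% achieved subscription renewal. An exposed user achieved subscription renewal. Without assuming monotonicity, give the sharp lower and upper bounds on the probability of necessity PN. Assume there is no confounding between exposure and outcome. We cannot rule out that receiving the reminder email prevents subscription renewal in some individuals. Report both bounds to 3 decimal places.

p₁ = 0.146, p₀ = 0.0355.
Under exogeneity alone the bounds on PN are max{0,(p₁−p₀)/p₁} ≤ PN ≤ min{1,(1−p₀)/p₁}.
  lower = (p₁ − p₀)/p₁ = 0.1105 / 0.146 ≈ 0.7568
  upper = min{1, (1 − p₀)/p₁} = 0.9645 / 0.146 ≈ 6.6062 → capped at 1

0.757 ≤ PN ≤ 1.000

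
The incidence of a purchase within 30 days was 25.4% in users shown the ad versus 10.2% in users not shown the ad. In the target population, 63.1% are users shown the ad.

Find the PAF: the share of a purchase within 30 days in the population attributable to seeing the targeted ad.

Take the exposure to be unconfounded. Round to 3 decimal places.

p₁ = 0.254, p₀ = 0.102.
Overall risk P(Y=1) = π·p₁ + (1−π)·p₀ = 0.631×0.254 + 0.369×0.102 = 0.19791.
Under exogeneity, PAF = [P(Y=1) − p₀] / P(Y=1).
PAF = (0.19791 − 0.102) / 0.19791 ≈ 0.4846

PAF ≈ 0.485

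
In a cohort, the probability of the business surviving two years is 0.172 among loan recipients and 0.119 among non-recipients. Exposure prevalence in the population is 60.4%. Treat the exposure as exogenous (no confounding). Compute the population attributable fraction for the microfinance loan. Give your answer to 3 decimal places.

Let p₁ = 0.172, p₀ = 0.119.
Overall risk P(Y=1) = π·p₁ + (1−π)·p₀ = 0.604×0.172 + 0.396×0.119 = 0.15101.
Under exogeneity, PAF = [P(Y=1) − p₀] / P(Y=1).
PAF = (0.15101 − 0.119) / 0.15101 ≈ 0.2120

PAF ≈ 0.212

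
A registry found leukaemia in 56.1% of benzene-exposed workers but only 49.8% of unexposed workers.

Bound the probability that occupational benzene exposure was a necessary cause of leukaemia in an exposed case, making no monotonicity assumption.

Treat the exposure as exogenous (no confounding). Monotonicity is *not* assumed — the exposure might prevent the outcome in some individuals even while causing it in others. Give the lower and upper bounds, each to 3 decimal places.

p₁ = 0.561, p₀ = 0.498.
Under exogeneity alone the bounds on PN are max{0,(p₁−p₀)/p₁} ≤ PN ≤ min{1,(1−p₀)/p₁}.
  lower = (p₁ − p₀)/p₁ = 0.063 / 0.561 ≈ 0.1123
  upper = min{1, (1 − p₀)/p₁} = 0.502 / 0.561 ≈ 0.8948

0.112 ≤ PN ≤ 0.895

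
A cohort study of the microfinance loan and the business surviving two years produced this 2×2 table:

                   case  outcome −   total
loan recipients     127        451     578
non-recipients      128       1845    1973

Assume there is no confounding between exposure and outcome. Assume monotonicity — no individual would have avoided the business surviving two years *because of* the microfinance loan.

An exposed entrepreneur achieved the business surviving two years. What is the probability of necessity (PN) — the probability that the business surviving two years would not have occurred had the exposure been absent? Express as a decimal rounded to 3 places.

PN ≈ 0.705

p₁ = P(outcome | exposed) = 127/578 = 0.21972
p₀ = P(outcome | unexposed) = 128/1973 = 0.064876
Under exogeneity and monotonicity, PN = (p₁ − p₀) / p₁.
PN = (0.21972 − 0.064876) / 0.21972 = 0.15485 / 0.21972 ≈ 0.7047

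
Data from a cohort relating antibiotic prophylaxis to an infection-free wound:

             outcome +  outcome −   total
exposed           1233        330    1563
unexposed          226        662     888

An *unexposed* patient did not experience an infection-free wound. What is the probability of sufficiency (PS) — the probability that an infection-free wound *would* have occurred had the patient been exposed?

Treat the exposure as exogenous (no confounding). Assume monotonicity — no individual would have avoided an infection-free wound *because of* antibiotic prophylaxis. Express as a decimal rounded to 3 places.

p₁ = P(outcome | exposed) = 1233/1563 = 0.78887
p₀ = P(outcome | unexposed) = 226/888 = 0.2545
Under exogeneity and monotonicity, PS = (p₁ − p₀) / (1 − p₀).
PS = (0.78887 − 0.2545) / (1 − 0.2545) = 0.53436 / 0.7455 ≈ 0.7168

PS ≈ 0.717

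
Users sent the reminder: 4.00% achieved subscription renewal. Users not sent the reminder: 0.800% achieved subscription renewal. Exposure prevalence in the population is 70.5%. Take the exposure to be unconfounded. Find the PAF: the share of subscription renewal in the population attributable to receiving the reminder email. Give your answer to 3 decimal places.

PAF ≈ 0.738

p₁ = 0.04, p₀ = 0.008.
Overall risk P(Y=1) = π·p₁ + (1−π)·p₀ = 0.705×0.04 + 0.295×0.008 = 0.03056.
Under exogeneity, PAF = [P(Y=1) − p₀] / P(Y=1).
PAF = (0.03056 − 0.008) / 0.03056 ≈ 0.7382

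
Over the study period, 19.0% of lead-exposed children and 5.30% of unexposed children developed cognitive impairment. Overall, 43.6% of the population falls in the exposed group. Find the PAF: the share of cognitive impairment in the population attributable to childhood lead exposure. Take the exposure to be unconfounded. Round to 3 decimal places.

PAF ≈ 0.530

p₁ = 0.19, p₀ = 0.053.
Overall risk P(Y=1) = π·p₁ + (1−π)·p₀ = 0.436×0.19 + 0.564×0.053 = 0.11273.
Under exogeneity, PAF = [P(Y=1) − p₀] / P(Y=1).
PAF = (0.11273 − 0.053) / 0.11273 ≈ 0.5299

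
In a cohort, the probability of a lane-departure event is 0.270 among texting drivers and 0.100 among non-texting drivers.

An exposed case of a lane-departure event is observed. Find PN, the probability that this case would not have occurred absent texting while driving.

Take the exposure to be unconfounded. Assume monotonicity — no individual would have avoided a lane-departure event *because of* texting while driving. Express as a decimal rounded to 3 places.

Let p₁ = 0.27, p₀ = 0.1.
Under exogeneity and monotonicity, PN = (p₁ − p₀) / p₁.
PN = (0.27 − 0.1) / 0.27 = 0.17 / 0.27 ≈ 0.6296

PN ≈ 0.630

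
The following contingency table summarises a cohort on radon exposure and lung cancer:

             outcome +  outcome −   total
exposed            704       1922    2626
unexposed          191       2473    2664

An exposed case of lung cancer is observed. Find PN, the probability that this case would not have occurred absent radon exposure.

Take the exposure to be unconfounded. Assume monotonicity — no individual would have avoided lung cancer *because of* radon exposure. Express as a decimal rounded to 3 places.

PN ≈ 0.733

p₁ = P(outcome | exposed) = 704/2626 = 0.26809
p₀ = P(outcome | unexposed) = 191/2664 = 0.071697
Under exogeneity and monotonicity, PN = (p₁ − p₀) / p₁.
PN = (0.26809 − 0.071697) / 0.26809 = 0.19639 / 0.26809 ≈ 0.7326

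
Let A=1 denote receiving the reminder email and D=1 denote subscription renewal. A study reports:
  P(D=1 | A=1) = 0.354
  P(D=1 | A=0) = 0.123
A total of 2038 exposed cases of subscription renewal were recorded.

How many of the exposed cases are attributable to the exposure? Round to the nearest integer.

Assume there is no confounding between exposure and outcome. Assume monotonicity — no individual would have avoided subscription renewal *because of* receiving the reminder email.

Let p₁ = 0.354, p₀ = 0.123.
PN = (p₁ − p₀)/p₁ = (0.354 − 0.123) / 0.354 ≈ 0.65254.
Attributable cases ≈ PN × (exposed cases) = 0.65254 × 2038 ≈ 1329.88.

about 1330 cases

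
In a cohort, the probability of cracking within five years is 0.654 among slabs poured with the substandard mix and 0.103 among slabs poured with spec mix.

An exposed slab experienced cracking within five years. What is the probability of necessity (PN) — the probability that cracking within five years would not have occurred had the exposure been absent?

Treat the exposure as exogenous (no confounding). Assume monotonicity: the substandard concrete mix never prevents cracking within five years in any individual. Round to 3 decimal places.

PN ≈ 0.843

Let p₁ = 0.654, p₀ = 0.103.
Under exogeneity and monotonicity, PN = (p₁ − p₀) / p₁.
PN = (0.654 − 0.103) / 0.654 = 0.551 / 0.654 ≈ 0.8425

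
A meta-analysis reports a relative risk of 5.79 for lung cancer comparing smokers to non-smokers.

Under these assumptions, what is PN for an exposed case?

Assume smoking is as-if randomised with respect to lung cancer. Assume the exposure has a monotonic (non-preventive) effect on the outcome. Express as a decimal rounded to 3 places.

PN ≈ 0.827

Under exogeneity and monotonicity, PN = (RR − 1) / RR = 1 − 1/RR.
PN = (5.79 − 1) / 5.79 = 4.79 / 5.79 ≈ 0.8273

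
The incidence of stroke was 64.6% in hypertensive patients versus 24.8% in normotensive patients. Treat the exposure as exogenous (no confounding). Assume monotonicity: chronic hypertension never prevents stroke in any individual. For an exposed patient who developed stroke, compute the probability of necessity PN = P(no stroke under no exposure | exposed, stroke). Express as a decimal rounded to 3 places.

p₁ = 0.646, p₀ = 0.248.
Under exogeneity and monotonicity, PN = (p₁ − p₀) / p₁.
PN = (0.646 − 0.248) / 0.646 = 0.398 / 0.646 ≈ 0.6161

PN ≈ 0.616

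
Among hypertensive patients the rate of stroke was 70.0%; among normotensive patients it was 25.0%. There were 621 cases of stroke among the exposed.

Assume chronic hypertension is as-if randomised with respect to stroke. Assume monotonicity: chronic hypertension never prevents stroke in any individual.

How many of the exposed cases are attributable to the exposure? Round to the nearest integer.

p₁ = 0.7, p₀ = 0.25.
PN = (p₁ − p₀)/p₁ = (0.7 − 0.25) / 0.7 ≈ 0.64286.
Attributable cases ≈ PN × (exposed cases) = 0.64286 × 621 ≈ 399.21.

about 399 cases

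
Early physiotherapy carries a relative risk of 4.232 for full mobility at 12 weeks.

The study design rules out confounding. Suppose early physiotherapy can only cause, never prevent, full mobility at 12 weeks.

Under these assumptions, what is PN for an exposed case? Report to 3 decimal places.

PN ≈ 0.764

Under exogeneity and monotonicity, PN = (RR − 1) / RR = 1 − 1/RR.
PN = (4.232 − 1) / 4.232 = 3.232 / 4.232 ≈ 0.7637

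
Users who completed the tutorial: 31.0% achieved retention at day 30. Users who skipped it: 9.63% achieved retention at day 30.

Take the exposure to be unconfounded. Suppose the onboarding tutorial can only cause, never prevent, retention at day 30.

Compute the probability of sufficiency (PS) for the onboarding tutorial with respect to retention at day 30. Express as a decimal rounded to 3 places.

PS ≈ 0.236

p₁ = 0.31, p₀ = 0.0963.
Under exogeneity and monotonicity, PS = (p₁ − p₀) / (1 − p₀).
PS = (0.31 − 0.0963) / (1 − 0.0963) = 0.2137 / 0.9037 ≈ 0.2365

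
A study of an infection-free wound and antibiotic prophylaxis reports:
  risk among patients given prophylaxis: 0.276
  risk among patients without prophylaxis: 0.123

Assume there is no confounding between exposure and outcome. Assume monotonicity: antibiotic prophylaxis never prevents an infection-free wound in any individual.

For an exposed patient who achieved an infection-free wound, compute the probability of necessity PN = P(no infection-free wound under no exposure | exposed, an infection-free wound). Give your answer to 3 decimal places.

Let p₁ = 0.276, p₀ = 0.123.
Under exogeneity and monotonicity, PN = (p₁ − p₀) / p₁.
PN = (0.276 − 0.123) / 0.276 = 0.153 / 0.276 ≈ 0.5543

PN ≈ 0.554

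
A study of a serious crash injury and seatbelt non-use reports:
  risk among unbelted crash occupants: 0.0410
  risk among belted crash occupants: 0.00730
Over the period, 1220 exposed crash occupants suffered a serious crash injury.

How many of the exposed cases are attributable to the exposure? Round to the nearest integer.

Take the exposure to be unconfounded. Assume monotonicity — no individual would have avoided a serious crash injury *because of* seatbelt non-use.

Let p₁ = 0.041, p₀ = 0.0073.
PN = (p₁ − p₀)/p₁ = (0.041 − 0.0073) / 0.041 ≈ 0.82195.
Attributable cases ≈ PN × (exposed cases) = 0.82195 × 1220 ≈ 1002.78.

about 1003 cases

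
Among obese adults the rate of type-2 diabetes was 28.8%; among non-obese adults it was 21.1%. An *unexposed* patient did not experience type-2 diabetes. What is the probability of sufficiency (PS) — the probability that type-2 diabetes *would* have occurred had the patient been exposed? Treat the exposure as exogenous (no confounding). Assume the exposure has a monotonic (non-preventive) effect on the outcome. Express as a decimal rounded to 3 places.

PS ≈ 0.098

p₁ = 0.288, p₀ = 0.211.
Under exogeneity and monotonicity, PS = (p₁ − p₀) / (1 − p₀).
PS = (0.288 − 0.211) / (1 − 0.211) = 0.077 / 0.789 ≈ 0.0976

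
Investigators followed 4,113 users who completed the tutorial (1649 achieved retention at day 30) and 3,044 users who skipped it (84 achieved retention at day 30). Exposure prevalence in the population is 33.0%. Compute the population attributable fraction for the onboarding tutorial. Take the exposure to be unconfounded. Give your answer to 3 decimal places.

p₁ = P(outcome | exposed) = 1649/4113 = 0.40092
p₀ = P(outcome | unexposed) = 84/3044 = 0.027595
Overall risk P(Y=1) = π·p₁ + (1−π)·p₀ = 0.33×0.40092 + 0.67×0.027595 = 0.15079.
Under exogeneity, PAF = [P(Y=1) − p₀] / P(Y=1).
PAF = (0.15079 − 0.027595) / 0.15079 ≈ 0.8170

PAF ≈ 0.817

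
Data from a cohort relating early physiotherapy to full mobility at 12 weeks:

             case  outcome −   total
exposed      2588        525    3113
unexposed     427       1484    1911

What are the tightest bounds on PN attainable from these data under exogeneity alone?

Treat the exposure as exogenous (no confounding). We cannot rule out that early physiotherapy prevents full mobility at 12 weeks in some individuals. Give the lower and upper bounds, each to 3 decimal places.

p₁ = P(outcome | exposed) = 2588/3113 = 0.83135
p₀ = P(outcome | unexposed) = 427/1911 = 0.22344
Under exogeneity alone the bounds on PN are max{0,(p₁−p₀)/p₁} ≤ PN ≤ min{1,(1−p₀)/p₁}.
  lower = (p₁ − p₀)/p₁ = 0.60791 / 0.83135 ≈ 0.7312
  upper = min{1, (1 − p₀)/p₁} = 0.77656 / 0.83135 ≈ 0.9341

0.731 ≤ PN ≤ 0.934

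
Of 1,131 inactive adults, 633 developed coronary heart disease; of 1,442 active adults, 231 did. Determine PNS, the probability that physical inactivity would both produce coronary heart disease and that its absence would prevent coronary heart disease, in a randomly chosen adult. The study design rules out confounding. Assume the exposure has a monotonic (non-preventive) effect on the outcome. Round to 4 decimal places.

p₁ = P(outcome | exposed) = 633/1131 = 0.55968
p₀ = P(outcome | unexposed) = 231/1442 = 0.16019
Under exogeneity and monotonicity, PNS = p₁ − p₀.
PNS = 0.55968 − 0.16019 = 0.39949

PNS ≈ 0.3995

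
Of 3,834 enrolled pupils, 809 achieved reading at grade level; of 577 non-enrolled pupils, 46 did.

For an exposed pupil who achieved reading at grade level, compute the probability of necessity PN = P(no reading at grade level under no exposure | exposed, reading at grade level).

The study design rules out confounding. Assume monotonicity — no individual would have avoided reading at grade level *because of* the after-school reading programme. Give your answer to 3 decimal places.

PN ≈ 0.622

p₁ = P(outcome | exposed) = 809/3834 = 0.21101
p₀ = P(outcome | unexposed) = 46/577 = 0.079723
Under exogeneity and monotonicity, PN = (p₁ − p₀) / p₁.
PN = (0.21101 − 0.079723) / 0.21101 = 0.13128 / 0.21101 ≈ 0.6222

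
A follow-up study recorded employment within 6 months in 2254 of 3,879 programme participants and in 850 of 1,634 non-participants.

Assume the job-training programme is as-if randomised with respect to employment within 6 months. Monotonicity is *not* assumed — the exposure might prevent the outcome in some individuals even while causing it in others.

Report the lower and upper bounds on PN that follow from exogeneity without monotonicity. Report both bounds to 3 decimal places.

0.105 ≤ PN ≤ 0.826

p₁ = P(outcome | exposed) = 2254/3879 = 0.58108
p₀ = P(outcome | unexposed) = 850/1634 = 0.5202
Under exogeneity alone the bounds on PN are max{0,(p₁−p₀)/p₁} ≤ PN ≤ min{1,(1−p₀)/p₁}.
  lower = (p₁ − p₀)/p₁ = 0.060882 / 0.58108 ≈ 0.1048
  upper = min{1, (1 − p₀)/p₁} = 0.4798 / 0.58108 ≈ 0.8257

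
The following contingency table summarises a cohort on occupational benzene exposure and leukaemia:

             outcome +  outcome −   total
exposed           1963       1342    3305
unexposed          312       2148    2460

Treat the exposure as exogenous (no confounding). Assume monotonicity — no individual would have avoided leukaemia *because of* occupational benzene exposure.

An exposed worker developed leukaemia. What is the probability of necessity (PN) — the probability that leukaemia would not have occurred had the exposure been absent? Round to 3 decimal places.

PN ≈ 0.786

p₁ = P(outcome | exposed) = 1963/3305 = 0.59395
p₀ = P(outcome | unexposed) = 312/2460 = 0.12683
Under exogeneity and monotonicity, PN = (p₁ − p₀)/p₁.
PN = (0.59395 − 0.12683) / 0.59395 ≈ 0.7865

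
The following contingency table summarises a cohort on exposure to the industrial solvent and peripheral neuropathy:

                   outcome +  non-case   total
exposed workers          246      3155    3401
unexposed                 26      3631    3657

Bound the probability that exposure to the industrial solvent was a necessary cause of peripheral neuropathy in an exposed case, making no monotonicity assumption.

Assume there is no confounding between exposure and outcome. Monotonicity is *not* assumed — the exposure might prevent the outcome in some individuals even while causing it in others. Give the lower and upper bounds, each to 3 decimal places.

p₁ = P(outcome | exposed) = 246/3401 = 0.072332
p₀ = P(outcome | unexposed) = 26/3657 = 0.0071097
Under exogeneity alone the bounds on PN are max{0,(p₁−p₀)/p₁} ≤ PN ≤ min{1,(1−p₀)/p₁}.
  lower = (p₁ − p₀)/p₁ = 0.065222 / 0.072332 ≈ 0.9017
  upper = min{1, (1 − p₀)/p₁} = 0.99289 / 0.072332 ≈ 13.7269 → capped at 1

0.902 ≤ PN ≤ 1.000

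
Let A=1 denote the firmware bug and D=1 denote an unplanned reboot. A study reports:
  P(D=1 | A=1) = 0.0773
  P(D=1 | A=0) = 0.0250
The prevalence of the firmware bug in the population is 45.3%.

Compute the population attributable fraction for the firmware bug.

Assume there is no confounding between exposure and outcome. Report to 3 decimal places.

PAF ≈ 0.487

Let p₁ = 0.0773, p₀ = 0.025.
Overall risk P(Y=1) = π·p₁ + (1−π)·p₀ = 0.453×0.0773 + 0.547×0.025 = 0.048692.
Under exogeneity, PAF = [P(Y=1) − p₀] / P(Y=1).
PAF = (0.048692 − 0.025) / 0.048692 ≈ 0.4866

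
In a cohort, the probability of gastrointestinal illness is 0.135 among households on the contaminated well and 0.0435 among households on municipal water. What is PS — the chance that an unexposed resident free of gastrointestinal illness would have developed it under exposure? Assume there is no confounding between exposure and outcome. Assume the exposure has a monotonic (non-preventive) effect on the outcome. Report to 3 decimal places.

PS ≈ 0.096

Let p₁ = 0.135, p₀ = 0.0435.
Under exogeneity and monotonicity, PS = (p₁ − p₀) / (1 − p₀).
PS = (0.135 − 0.0435) / (1 − 0.0435) = 0.0915 / 0.9565 ≈ 0.0957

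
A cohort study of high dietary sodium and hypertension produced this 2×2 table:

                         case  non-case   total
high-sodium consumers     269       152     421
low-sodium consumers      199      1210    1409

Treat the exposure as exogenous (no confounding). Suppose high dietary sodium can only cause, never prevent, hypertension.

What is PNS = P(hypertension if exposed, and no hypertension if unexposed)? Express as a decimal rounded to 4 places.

p₁ = P(outcome | exposed) = 269/421 = 0.63895
p₀ = P(outcome | unexposed) = 199/1409 = 0.14123
Under exogeneity and monotonicity, PNS = p₁ − p₀.
PNS = 0.63895 − 0.14123 = 0.49772

PNS ≈ 0.4977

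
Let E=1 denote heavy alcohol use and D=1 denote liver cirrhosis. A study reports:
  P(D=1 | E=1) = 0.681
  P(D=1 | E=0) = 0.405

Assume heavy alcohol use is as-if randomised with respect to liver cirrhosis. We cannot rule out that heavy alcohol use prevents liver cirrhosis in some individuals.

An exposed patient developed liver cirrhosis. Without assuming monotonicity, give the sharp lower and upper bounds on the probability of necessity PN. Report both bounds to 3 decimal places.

Let p₁ = 0.681, p₀ = 0.405.
Under exogeneity alone the bounds on PN are max{0,(p₁−p₀)/p₁} ≤ PN ≤ min{1,(1−p₀)/p₁}.
  lower = (p₁ − p₀)/p₁ = 0.276 / 0.681 ≈ 0.4053
  upper = min{1, (1 − p₀)/p₁} = 0.595 / 0.681 ≈ 0.8737

0.405 ≤ PN ≤ 0.874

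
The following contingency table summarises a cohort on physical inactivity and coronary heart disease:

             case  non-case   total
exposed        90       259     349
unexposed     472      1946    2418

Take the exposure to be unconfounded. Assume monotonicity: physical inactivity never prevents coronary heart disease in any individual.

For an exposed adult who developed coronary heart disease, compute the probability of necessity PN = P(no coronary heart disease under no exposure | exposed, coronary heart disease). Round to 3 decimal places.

PN ≈ 0.243

p₁ = P(outcome | exposed) = 90/349 = 0.25788
p₀ = P(outcome | unexposed) = 472/2418 = 0.1952
Under exogeneity and monotonicity, PN = (p₁ − p₀)/p₁.
PN = (0.25788 − 0.1952) / 0.25788 ≈ 0.2430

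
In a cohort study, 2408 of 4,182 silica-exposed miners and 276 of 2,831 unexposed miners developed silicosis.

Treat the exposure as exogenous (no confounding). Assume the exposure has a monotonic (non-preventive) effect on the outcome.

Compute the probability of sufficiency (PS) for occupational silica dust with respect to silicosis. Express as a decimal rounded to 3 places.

PS ≈ 0.530

p₁ = P(outcome | exposed) = 2408/4182 = 0.5758
p₀ = P(outcome | unexposed) = 276/2831 = 0.097492
Under exogeneity and monotonicity, PS = (p₁ − p₀) / (1 − p₀).
PS = (0.5758 − 0.097492) / (1 − 0.097492) = 0.47831 / 0.90251 ≈ 0.5300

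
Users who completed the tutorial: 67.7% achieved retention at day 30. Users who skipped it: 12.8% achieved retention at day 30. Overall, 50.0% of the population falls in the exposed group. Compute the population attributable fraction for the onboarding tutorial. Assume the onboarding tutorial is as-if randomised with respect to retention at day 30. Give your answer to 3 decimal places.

PAF ≈ 0.682

p₁ = 0.677, p₀ = 0.128.
Overall risk P(Y=1) = π·p₁ + (1−π)·p₀ = 0.5×0.677 + 0.5×0.128 = 0.4025.
Under exogeneity, PAF = [P(Y=1) − p₀] / P(Y=1).
PAF = (0.4025 − 0.128) / 0.4025 ≈ 0.6820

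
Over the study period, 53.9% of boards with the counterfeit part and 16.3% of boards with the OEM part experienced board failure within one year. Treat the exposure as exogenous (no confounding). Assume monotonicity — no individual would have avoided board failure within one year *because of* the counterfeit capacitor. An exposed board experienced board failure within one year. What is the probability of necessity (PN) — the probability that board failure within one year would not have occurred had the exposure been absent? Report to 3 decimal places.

PN ≈ 0.698

p₁ = 0.539, p₀ = 0.163.
Under exogeneity and monotonicity, PN = (p₁ − p₀) / p₁.
PN = (0.539 − 0.163) / 0.539 = 0.376 / 0.539 ≈ 0.6976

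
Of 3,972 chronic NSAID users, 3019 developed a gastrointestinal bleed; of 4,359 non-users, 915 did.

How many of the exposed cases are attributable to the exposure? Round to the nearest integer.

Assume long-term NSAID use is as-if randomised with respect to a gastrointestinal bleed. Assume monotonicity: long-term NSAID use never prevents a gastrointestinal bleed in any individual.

about 2185 cases

p₁ = P(outcome | exposed) = 3019/3972 = 0.76007
p₀ = P(outcome | unexposed) = 915/4359 = 0.20991
PN = (p₁ − p₀)/p₁ = (0.76007 − 0.20991) / 0.76007 ≈ 0.72383.
Attributable cases ≈ PN × (exposed cases) = 0.72383 × 3019 ≈ 2185.24.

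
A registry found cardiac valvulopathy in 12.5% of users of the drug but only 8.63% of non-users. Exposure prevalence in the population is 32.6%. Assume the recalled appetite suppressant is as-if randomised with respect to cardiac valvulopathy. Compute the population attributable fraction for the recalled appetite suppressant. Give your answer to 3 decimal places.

p₁ = 0.125, p₀ = 0.0863.
Overall risk P(Y=1) = π·p₁ + (1−π)·p₀ = 0.326×0.125 + 0.674×0.0863 = 0.098916.
Under exogeneity, PAF = [P(Y=1) − p₀] / P(Y=1).
PAF = (0.098916 − 0.0863) / 0.098916 ≈ 0.1275

PAF ≈ 0.128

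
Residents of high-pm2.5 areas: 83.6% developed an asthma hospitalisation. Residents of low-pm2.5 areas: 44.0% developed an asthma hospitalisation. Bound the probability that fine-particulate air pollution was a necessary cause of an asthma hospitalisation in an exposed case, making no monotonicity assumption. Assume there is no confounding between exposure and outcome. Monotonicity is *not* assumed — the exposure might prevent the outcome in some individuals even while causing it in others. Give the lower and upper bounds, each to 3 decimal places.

p₁ = 0.836, p₀ = 0.44.
Under exogeneity alone the bounds on PN are max{0,(p₁−p₀)/p₁} ≤ PN ≤ min{1,(1−p₀)/p₁}.
  lower = (p₁ − p₀)/p₁ = 0.396 / 0.836 ≈ 0.4737
  upper = min{1, (1 − p₀)/p₁} = 0.56 / 0.836 ≈ 0.6699

0.474 ≤ PN ≤ 0.670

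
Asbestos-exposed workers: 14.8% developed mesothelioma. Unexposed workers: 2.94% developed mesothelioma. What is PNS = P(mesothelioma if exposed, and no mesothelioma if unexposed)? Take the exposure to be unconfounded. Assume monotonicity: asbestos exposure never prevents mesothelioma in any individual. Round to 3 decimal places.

PNS ≈ 0.119

p₁ = 0.148, p₀ = 0.0294.
Under exogeneity and monotonicity, PNS = p₁ − p₀.
PNS = 0.148 − 0.0294 = 0.1186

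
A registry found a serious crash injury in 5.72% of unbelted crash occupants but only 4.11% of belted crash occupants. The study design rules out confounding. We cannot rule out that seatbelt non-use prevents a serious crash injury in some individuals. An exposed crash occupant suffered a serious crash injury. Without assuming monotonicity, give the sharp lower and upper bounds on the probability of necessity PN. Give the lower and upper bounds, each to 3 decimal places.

p₁ = 0.0572, p₀ = 0.0411.
Under exogeneity alone the bounds on PN are max{0,(p₁−p₀)/p₁} ≤ PN ≤ min{1,(1−p₀)/p₁}.
  lower = (p₁ − p₀)/p₁ = 0.0161 / 0.0572 ≈ 0.2815
  upper = min{1, (1 − p₀)/p₁} = 0.9589 / 0.0572 ≈ 16.7640 → capped at 1

0.281 ≤ PN ≤ 1.000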